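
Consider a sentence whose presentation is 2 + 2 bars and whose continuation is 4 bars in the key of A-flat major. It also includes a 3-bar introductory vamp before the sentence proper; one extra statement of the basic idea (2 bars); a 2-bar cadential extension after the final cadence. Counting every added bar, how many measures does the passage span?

Basic sentence: 2 + 2 + 4 = 8 bars.
8 (basic form) + 3 (introduction) + 2 (extra statement) + 2 (cadential extension) = 15.

15 measures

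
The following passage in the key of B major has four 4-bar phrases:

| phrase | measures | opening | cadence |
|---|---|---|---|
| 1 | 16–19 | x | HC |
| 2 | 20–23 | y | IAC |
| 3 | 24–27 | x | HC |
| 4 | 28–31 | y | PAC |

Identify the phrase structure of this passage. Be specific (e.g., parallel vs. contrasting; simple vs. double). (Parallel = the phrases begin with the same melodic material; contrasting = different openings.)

parallel double period

Four phrases in two halves: the first half (measures 16-23) ends with an imperfect authentic cadence, the second (measures 24-31) with a perfect authentic cadence — a large antecedent–consequent pair, i.e. a double period.
Phrase 3 begins with the same material as phrase 1, making it parallel.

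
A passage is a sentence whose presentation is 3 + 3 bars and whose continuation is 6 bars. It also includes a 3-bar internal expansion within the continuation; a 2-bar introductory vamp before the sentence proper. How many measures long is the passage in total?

17 measures

Basic sentence: 3 + 3 + 6 = 12 bars.
12 (basic form) + 3 (internal expansion) + 2 (introduction) = 17.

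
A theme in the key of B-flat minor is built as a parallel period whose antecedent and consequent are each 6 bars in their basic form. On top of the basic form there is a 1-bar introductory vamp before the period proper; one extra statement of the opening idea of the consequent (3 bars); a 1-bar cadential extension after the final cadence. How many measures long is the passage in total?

17 measures

Basic parallel period: 6 + 6 = 12 bars.
12 (basic form) + 1 (introduction) + 3 (extra statement) + 1 (cadential extension) = 17.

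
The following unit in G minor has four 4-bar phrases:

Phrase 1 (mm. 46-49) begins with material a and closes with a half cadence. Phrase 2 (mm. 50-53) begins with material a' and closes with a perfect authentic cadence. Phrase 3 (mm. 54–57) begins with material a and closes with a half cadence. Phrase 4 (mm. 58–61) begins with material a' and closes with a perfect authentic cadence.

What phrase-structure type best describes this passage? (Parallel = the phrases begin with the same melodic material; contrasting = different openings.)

repeated period

The cadence pattern HC–PAC–HC–PAC is weak–strong twice, and phrases 3–4 restate phrases 1–2: a period heard twice, not a double period (which would end weakly at phrase 2).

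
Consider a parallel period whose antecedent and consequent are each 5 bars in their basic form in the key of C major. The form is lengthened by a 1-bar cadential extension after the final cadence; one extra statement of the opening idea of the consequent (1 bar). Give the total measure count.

12 measures

Basic parallel period: 5 + 5 = 10 bars.
10 (basic form) + 1 (cadential extension) + 1 (extra statement) = 12.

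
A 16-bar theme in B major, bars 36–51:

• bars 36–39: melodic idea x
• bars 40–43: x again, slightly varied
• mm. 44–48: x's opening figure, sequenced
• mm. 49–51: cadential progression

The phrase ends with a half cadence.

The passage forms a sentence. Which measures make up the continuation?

After the presentation (measures 36–43), the continuation covers the fragmentation through the cadence: mm. 44-51.

measures 44–51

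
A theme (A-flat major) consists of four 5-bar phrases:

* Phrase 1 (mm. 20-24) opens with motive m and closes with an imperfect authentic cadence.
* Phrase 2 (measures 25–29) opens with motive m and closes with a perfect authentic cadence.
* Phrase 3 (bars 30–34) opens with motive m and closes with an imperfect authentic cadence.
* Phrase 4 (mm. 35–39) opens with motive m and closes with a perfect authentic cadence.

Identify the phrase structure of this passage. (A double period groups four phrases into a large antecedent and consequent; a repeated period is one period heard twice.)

The cadence pattern IAC–PAC–IAC–PAC is weak–strong twice, and phrases 3–4 restate phrases 1–2: a period heard twice, not a double period (which would end weakly at phrase 2).

repeated period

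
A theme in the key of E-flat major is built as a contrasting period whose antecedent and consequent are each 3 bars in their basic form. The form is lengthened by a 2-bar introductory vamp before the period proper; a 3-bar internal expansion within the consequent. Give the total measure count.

11 measures

Basic contrasting period: 3 + 3 = 6 bars.
6 (basic form) + 2 (introduction) + 3 (internal expansion) = 11.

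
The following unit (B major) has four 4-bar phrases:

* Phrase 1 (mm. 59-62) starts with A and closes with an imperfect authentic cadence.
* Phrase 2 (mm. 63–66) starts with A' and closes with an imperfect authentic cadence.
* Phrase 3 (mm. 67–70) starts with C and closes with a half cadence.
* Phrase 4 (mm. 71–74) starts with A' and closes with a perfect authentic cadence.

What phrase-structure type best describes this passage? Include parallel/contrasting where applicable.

contrasting double period

Four phrases in two halves: the first half (mm. 59-66) ends with an imperfect authentic cadence, the second (mm. 67–74) with a perfect authentic cadence — a large antecedent–consequent pair, i.e. a double period.
Phrase 3 begins with different material from phrase 1, making it contrasting.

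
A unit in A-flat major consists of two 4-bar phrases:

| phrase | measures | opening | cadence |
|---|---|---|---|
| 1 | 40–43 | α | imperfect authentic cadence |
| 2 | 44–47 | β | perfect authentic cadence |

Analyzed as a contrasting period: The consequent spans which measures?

measures 44–47

The antecedent is the phrase ending with the weaker cadence (imperfect authentic cadence, phrase 1) and the consequent the one ending more conclusively (perfect authentic cadence, phrase 2); the consequent is measures 44–47.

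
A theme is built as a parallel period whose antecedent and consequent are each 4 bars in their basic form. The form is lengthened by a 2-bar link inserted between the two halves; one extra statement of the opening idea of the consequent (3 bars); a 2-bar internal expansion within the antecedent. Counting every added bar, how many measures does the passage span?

15 measures

Basic parallel period: 4 + 4 = 8 bars.
8 (basic form) + 2 (link) + 3 (extra statement) + 2 (internal expansion) = 15.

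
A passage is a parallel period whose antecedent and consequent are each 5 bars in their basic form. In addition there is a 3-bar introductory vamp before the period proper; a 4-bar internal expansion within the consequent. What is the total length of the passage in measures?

Basic parallel period: 5 + 5 = 10 bars.
10 (basic form) + 3 (introduction) + 4 (internal expansion) = 17.

17 measures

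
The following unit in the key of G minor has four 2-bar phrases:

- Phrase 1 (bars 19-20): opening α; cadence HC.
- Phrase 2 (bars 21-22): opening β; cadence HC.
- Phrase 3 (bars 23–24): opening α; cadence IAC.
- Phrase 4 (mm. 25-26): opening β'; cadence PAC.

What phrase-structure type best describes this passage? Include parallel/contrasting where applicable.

parallel double period

Four phrases in two halves: the first half (measures 19-22) ends with a half cadence, the second (measures 23-26) with a perfect authentic cadence — a large antecedent–consequent pair, i.e. a double period.
Phrase 3 begins with the same material as phrase 1, making it parallel.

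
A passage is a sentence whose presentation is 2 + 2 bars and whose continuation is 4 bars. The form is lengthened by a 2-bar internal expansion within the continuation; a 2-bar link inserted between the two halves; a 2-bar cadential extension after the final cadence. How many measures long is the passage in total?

Basic sentence: 2 + 2 + 4 = 8 bars.
8 (basic form) + 2 (internal expansion) + 2 (link) + 2 (cadential extension) = 14.

14 measures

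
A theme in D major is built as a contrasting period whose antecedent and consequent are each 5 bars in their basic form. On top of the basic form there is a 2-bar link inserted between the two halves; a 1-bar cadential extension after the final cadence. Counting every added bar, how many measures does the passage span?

13 measures

Basic contrasting period: 5 + 5 = 10 bars.
10 (basic form) + 2 (link) + 1 (cadential extension) = 13.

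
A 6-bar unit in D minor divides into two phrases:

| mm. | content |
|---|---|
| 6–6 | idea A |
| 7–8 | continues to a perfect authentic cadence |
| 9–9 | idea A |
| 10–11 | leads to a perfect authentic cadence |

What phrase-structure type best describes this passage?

repeated phrase

Both phrases have the same opening (A) and the same cadence (perfect authentic cadence): the second is a restatement, not a consequent, so this is a repeated phrase rather than a period.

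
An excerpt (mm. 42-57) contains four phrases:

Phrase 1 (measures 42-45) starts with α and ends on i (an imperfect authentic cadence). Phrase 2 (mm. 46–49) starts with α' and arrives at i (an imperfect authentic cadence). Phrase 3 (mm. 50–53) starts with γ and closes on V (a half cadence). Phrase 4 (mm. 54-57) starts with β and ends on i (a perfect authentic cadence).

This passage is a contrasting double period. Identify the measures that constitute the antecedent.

In a double period the four phrases pair into a large antecedent (phrases 1–2, ending imperfect authentic cadence) and a large consequent (phrases 3–4, ending perfect authentic cadence). The antecedent spans measures 42-49.

measures 42–49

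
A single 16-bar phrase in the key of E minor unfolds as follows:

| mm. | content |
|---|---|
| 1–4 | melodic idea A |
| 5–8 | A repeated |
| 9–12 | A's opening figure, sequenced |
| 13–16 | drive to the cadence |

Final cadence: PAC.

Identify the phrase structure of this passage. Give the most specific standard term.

sentence

Basic idea (mm. 1–4) + its repetition (mm. 5–8) form the presentation; fragmentation and cadence (mm. 9–16) form the continuation — the 16-bar whole is a sentence.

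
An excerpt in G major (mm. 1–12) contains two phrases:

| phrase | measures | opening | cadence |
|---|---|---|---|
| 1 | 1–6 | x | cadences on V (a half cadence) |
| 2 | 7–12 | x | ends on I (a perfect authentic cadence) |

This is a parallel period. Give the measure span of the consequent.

measures 7–12

The phrase ending with the weaker cadence (half cadence) is the antecedent; the one ending more conclusively (perfect authentic cadence) is the consequent. The consequent is measures 7–12.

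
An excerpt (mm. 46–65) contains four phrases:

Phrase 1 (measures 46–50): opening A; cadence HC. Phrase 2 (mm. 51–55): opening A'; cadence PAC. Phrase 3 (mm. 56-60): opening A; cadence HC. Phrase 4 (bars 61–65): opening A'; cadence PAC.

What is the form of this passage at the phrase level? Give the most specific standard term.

The cadence pattern HC–PAC–HC–PAC is weak–strong twice, and phrases 3–4 restate phrases 1–2: a period heard twice, not a double period (which would end weakly at phrase 2).

repeated period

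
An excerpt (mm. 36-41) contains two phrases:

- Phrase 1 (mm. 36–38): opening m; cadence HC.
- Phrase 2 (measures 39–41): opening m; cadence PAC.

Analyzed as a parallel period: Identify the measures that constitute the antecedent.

measures 36–38

The antecedent is the phrase ending with the weaker cadence (half cadence, phrase 1) and the consequent the one ending more conclusively (perfect authentic cadence, phrase 2); the antecedent is mm. 36-38.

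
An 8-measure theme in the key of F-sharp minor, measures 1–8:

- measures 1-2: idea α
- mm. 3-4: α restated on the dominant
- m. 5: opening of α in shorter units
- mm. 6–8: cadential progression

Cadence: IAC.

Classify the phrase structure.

Basic idea (mm. 1–2) + its repetition (mm. 3–4) form the presentation; fragmentation and cadence (bars 5–8) form the continuation — the 8-bar whole is a sentence.

sentence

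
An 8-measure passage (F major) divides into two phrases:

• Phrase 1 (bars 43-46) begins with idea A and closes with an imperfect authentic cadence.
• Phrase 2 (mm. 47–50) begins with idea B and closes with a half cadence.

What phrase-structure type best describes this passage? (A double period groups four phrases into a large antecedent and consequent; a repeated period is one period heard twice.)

The second phrase closes with a half cadence, which is not stronger than the first phrase's imperfect authentic cadence; without a weak→strong cadential pair there is no antecedent–consequent relationship, so this is a phrase group rather than a period.

phrase group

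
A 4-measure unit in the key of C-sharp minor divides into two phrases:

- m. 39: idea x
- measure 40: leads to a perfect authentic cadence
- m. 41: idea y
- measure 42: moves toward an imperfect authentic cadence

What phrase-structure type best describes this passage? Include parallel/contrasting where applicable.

The second phrase closes with an imperfect authentic cadence, which is not stronger than the first phrase's perfect authentic cadence; without a weak→strong cadential pair there is no antecedent–consequent relationship, so this is a phrase group rather than a period.

phrase group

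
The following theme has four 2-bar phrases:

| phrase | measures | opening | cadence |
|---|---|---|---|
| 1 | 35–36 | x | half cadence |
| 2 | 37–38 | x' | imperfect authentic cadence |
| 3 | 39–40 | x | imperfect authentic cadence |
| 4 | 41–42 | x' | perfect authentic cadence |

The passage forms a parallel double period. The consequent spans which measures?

In a double period the four phrases pair into a large antecedent (phrases 1–2, ending imperfect authentic cadence) and a large consequent (phrases 3–4, ending perfect authentic cadence). The consequent spans mm. 39-42.

measures 39–42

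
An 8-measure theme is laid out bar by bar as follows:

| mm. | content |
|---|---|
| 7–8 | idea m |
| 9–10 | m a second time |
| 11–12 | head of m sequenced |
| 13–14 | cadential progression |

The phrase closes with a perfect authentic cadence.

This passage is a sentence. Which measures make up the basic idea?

The presentation of a sentence is the basic idea (measures 7–8) plus its repetition (mm. 9–10); the basic idea is therefore bars 7-8.

measures 7–8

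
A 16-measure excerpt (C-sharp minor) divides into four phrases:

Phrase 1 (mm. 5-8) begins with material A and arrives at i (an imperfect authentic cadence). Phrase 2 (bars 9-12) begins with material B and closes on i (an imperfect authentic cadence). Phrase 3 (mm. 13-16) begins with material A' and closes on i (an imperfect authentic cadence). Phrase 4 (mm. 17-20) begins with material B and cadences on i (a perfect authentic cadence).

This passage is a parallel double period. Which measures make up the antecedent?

measures 5–12

In a double period the four phrases pair into a large antecedent (phrases 1–2, ending imperfect authentic cadence) and a large consequent (phrases 3–4, ending perfect authentic cadence). The antecedent spans mm. 5-12.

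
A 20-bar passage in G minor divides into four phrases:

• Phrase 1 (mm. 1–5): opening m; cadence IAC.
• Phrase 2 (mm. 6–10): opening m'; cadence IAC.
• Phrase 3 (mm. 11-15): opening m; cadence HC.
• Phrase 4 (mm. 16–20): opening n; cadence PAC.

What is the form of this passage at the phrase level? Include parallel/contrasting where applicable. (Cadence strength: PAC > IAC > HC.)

parallel double period

Four phrases in two halves: the first half (measures 1–10) ends with an imperfect authentic cadence, the second (mm. 11-20) with a perfect authentic cadence — a large antecedent–consequent pair, i.e. a double period.
Phrase 3 begins with the same material as phrase 1, making it parallel.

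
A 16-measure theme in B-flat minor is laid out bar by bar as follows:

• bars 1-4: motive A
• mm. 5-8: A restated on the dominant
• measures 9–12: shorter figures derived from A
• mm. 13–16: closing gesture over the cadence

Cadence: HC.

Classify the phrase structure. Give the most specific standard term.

Basic idea (mm. 1-4) + its repetition (mm. 5–8) form the presentation; fragmentation and cadence (measures 9–16) form the continuation — the 16-bar whole is a sentence.

sentence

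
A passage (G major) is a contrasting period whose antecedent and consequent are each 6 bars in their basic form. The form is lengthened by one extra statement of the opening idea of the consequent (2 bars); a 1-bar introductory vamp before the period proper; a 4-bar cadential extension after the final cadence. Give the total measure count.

Basic contrasting period: 6 + 6 = 12 bars.
12 (basic form) + 2 (extra statement) + 1 (introduction) + 4 (cadential extension) = 19.

19 measures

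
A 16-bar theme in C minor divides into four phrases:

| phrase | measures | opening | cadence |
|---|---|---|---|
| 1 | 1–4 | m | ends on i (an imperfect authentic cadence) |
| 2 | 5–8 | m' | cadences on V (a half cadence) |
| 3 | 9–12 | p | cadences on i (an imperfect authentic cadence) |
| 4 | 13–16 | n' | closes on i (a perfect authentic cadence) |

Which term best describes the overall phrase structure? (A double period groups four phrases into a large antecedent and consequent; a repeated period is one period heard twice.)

Four phrases in two halves: the first half (mm. 1-8) ends with a half cadence, the second (mm. 9–16) with a perfect authentic cadence — a large antecedent–consequent pair, i.e. a double period.
Phrase 3 begins with different material from phrase 1, making it contrasting.

contrasting double period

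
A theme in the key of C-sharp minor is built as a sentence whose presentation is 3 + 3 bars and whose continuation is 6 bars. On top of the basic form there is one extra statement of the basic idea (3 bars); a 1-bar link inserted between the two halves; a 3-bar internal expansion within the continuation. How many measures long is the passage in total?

19 measures

Basic sentence: 3 + 3 + 6 = 12 bars.
12 (basic form) + 3 (extra statement) + 1 (link) + 3 (internal expansion) = 19.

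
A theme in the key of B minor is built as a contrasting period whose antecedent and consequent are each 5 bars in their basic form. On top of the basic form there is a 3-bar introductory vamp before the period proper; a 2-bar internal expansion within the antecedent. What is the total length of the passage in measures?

15 measures

Basic contrasting period: 5 + 5 = 10 bars.
10 (basic form) + 3 (introduction) + 2 (internal expansion) = 15.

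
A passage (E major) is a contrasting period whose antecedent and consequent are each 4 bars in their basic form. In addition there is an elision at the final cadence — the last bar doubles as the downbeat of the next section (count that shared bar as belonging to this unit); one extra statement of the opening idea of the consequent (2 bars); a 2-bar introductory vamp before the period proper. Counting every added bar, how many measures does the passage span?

Basic contrasting period: 4 + 4 = 8 bars.
8 (basic form) + 2 (extra statement) + 2 (introduction) = 12.
The elision shares a bar with the next section but does not change this unit's count.

12 measures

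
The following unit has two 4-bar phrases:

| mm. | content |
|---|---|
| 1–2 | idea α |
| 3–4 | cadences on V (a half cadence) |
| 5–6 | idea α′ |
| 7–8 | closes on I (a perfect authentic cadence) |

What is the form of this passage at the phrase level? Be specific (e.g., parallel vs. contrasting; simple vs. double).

parallel period

Phrase 1 ends with a half cadence (weaker) and phrase 2 with a perfect authentic cadence (stronger): antecedent + consequent = a period.
The two phrases open with the same material (α / α′), so the period is parallel.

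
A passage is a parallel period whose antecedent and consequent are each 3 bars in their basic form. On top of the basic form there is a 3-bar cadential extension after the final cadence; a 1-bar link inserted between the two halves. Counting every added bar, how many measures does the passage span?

10 measures

Basic parallel period: 3 + 3 = 6 bars.
6 (basic form) + 3 (cadential extension) + 1 (link) = 10.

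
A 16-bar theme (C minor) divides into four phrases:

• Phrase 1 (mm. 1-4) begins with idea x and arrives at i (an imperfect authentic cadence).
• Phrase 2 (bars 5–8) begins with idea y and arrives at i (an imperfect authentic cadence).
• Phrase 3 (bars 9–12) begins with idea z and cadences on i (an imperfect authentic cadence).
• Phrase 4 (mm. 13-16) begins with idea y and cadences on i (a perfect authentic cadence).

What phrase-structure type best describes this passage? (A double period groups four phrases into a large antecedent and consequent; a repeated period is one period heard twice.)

Four phrases in two halves: the first half (bars 1–8) ends with an imperfect authentic cadence, the second (measures 9–16) with a perfect authentic cadence — a large antecedent–consequent pair, i.e. a double period.
Phrase 3 begins with different material from phrase 1, making it contrasting.

contrasting double period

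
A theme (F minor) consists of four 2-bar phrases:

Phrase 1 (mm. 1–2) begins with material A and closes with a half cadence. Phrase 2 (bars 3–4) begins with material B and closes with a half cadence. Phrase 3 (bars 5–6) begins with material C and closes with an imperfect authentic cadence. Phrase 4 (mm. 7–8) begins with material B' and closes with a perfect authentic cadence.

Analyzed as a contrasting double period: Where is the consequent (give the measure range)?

measures 5–8

In a double period the four phrases pair into a large antecedent (phrases 1–2, ending half cadence) and a large consequent (phrases 3–4, ending perfect authentic cadence). The consequent spans mm. 5–8.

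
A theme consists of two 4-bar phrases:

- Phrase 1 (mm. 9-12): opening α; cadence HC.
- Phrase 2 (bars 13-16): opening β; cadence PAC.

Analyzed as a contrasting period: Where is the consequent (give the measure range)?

measures 13–16

The antecedent is the phrase ending with the weaker cadence (half cadence, phrase 1) and the consequent the one ending more conclusively (perfect authentic cadence, phrase 2); the consequent is mm. 13–16.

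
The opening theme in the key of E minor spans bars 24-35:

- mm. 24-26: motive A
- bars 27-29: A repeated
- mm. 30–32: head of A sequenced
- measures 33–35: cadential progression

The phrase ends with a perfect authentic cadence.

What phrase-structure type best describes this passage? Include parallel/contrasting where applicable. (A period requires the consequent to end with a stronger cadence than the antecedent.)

Basic idea (mm. 24–26) + its repetition (mm. 27-29) form the presentation; fragmentation and cadence (bars 30-35) form the continuation — the 12-bar whole is a sentence.

sentence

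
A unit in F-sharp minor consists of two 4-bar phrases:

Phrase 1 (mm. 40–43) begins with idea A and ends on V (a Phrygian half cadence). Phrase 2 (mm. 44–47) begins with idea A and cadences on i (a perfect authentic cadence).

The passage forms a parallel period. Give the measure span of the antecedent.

The antecedent is the phrase ending with the weaker cadence (Phrygian half cadence, phrase 1) and the consequent the one ending more conclusively (perfect authentic cadence, phrase 2); the antecedent is mm. 40–43.

measures 40–43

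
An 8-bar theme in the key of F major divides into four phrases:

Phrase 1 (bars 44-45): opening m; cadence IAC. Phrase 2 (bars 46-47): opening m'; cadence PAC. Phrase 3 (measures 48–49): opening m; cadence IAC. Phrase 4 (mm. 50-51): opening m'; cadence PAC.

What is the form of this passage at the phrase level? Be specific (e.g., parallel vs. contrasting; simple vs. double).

The cadence pattern IAC–PAC–IAC–PAC is weak–strong twice, and phrases 3–4 restate phrases 1–2: a period heard twice, not a double period (which would end weakly at phrase 2).

repeated period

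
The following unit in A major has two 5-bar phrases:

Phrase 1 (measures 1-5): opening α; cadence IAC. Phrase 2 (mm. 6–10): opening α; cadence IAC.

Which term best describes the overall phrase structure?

repeated phrase

Both phrases have the same opening (α) and the same cadence (imperfect authentic cadence): the second is a restatement, not a consequent, so this is a repeated phrase rather than a period.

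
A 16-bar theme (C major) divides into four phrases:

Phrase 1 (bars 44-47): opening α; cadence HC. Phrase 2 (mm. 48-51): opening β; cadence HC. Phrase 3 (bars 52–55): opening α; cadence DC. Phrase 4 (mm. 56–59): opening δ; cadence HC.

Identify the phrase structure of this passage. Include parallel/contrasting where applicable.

Phrase 4 ends with a half cadence, no stronger than phrase 2's half cadence, so the four phrases do not form a double period; nor do phrases 3–4 duplicate 1–2, so it is not a repeated period. With no phrase reaching a conclusive cadence, the passage is a phrase group.

phrase group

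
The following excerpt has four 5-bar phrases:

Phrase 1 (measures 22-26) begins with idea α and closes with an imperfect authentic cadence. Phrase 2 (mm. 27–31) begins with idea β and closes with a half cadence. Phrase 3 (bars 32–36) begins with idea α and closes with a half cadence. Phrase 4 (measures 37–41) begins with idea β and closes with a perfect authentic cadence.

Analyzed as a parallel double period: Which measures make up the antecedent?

measures 22–31

In a double period the four phrases pair into a large antecedent (phrases 1–2, ending half cadence) and a large consequent (phrases 3–4, ending perfect authentic cadence). The antecedent spans bars 22-31.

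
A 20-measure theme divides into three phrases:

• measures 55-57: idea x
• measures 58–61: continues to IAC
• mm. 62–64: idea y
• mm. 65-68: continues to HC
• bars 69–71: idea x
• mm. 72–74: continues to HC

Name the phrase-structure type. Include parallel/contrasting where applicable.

phrase group

The final phrase closes with a half cadence, which is not stronger than the preceding half cadence; the 3 phrases lack an overall antecedent–consequent design and so form a phrase group.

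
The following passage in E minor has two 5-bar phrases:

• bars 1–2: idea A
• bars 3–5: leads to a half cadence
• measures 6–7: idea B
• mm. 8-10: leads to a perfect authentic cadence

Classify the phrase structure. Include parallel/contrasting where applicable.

Phrase 1 ends with a half cadence (weaker) and phrase 2 with a perfect authentic cadence (stronger): antecedent + consequent = a period.
The two phrases open with different material (A / B), so the period is contrasting.

contrasting period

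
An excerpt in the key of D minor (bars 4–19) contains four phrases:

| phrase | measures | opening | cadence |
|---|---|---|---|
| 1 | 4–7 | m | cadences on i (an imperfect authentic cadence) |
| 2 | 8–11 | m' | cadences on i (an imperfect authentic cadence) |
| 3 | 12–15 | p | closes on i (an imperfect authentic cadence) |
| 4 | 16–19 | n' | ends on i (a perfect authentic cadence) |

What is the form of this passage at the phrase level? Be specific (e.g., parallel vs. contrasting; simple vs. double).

contrasting double period

Four phrases in two halves: the first half (bars 4-11) ends with an imperfect authentic cadence, the second (mm. 12–19) with a perfect authentic cadence — a large antecedent–consequent pair, i.e. a double period.
Phrase 3 begins with different material from phrase 1, making it contrasting.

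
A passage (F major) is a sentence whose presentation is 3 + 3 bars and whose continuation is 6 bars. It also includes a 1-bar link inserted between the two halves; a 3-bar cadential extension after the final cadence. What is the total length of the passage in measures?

16 measures

Basic sentence: 3 + 3 + 6 = 12 bars.
12 (basic form) + 1 (link) + 3 (cadential extension) = 16.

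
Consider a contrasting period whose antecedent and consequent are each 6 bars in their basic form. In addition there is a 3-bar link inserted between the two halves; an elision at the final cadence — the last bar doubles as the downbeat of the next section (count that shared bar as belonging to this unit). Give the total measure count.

15 measures

Basic contrasting period: 6 + 6 = 12 bars.
12 (basic form) + 3 (link) = 15.
The elision shares a bar with the next section but does not change this unit's count.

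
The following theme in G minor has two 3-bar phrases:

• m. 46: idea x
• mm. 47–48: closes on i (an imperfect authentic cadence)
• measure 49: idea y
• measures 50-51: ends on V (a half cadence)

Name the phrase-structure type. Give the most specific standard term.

phrase group

The second phrase closes with a half cadence, which is not stronger than the first phrase's imperfect authentic cadence; without a weak→strong cadential pair there is no antecedent–consequent relationship, so this is a phrase group rather than a period.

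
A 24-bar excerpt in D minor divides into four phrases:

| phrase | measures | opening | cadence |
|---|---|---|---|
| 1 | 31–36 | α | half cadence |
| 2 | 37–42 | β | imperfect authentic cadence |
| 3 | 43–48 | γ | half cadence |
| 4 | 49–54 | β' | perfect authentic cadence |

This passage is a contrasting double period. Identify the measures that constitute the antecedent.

In a double period the four phrases pair into a large antecedent (phrases 1–2, ending imperfect authentic cadence) and a large consequent (phrases 3–4, ending perfect authentic cadence). The antecedent spans mm. 31–42.

measures 31–42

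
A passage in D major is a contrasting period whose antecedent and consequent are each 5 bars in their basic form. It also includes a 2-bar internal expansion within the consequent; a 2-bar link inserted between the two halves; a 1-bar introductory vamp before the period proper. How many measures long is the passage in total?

Basic contrasting period: 5 + 5 = 10 bars.
10 (basic form) + 2 (internal expansion) + 2 (link) + 1 (introduction) = 15.

15 measures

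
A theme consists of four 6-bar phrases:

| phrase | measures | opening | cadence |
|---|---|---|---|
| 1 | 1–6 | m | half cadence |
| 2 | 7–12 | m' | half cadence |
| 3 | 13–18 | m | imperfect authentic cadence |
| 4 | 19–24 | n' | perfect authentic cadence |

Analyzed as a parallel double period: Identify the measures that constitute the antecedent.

In a double period the four phrases pair into a large antecedent (phrases 1–2, ending half cadence) and a large consequent (phrases 3–4, ending perfect authentic cadence). The antecedent spans measures 1–12.

measures 1–12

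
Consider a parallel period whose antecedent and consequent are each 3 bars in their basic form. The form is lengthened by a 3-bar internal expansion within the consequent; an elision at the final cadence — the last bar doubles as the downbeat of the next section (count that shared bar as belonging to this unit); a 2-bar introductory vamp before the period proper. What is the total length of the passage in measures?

11 measures

Basic parallel period: 3 + 3 = 6 bars.
6 (basic form) + 3 (internal expansion) + 2 (introduction) = 11.
The elision shares a bar with the next section but does not change this unit's count.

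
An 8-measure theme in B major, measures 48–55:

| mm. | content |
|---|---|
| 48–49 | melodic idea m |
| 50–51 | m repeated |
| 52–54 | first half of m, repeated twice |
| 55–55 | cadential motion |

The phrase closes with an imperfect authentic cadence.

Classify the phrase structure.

sentence

Basic idea (measures 48–49) + its repetition (mm. 50–51) form the presentation; fragmentation and cadence (mm. 52–55) form the continuation — the 8-bar whole is a sentence.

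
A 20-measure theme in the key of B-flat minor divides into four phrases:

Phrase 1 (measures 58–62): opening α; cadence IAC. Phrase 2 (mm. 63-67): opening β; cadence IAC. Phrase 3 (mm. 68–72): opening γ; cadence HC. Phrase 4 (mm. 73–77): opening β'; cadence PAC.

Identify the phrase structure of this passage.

contrasting double period

Four phrases in two halves: the first half (mm. 58-67) ends with an imperfect authentic cadence, the second (bars 68–77) with a perfect authentic cadence — a large antecedent–consequent pair, i.e. a double period.
Phrase 3 begins with different material from phrase 1, making it contrasting.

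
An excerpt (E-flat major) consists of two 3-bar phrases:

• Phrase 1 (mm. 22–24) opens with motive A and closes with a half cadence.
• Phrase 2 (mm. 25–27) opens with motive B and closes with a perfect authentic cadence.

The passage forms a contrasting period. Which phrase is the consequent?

phrase 2

The phrase ending with the weaker cadence (half cadence) is the antecedent; the one ending more conclusively (perfect authentic cadence) is the consequent. The consequent is phrase 2.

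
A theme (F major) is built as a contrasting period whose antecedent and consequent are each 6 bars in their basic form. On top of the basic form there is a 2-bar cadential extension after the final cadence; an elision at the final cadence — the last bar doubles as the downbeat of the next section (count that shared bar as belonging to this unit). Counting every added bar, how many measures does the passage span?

Basic contrasting period: 6 + 6 = 12 bars.
12 (basic form) + 2 (cadential extension) = 14.
The elision shares a bar with the next section but does not change this unit's count.

14 measures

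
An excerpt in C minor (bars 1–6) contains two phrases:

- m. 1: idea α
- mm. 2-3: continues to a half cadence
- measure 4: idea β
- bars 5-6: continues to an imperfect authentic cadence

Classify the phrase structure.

contrasting period

Phrase 1 ends with a half cadence (weaker) and phrase 2 with an imperfect authentic cadence (stronger): antecedent + consequent = a period.
The two phrases open with different material (α / β), so the period is contrasting.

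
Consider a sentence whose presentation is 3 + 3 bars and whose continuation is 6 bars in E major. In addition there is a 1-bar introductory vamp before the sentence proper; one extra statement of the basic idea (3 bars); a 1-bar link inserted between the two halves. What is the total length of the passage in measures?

17 measures

Basic sentence: 3 + 3 + 6 = 12 bars.
12 (basic form) + 1 (introduction) + 3 (extra statement) + 1 (link) = 17.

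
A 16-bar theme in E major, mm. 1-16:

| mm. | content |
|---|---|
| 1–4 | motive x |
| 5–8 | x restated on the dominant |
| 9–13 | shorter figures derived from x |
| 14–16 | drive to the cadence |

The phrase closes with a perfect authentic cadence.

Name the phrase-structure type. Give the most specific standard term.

sentence

Basic idea (mm. 1-4) + its repetition (measures 5-8) form the presentation; fragmentation and cadence (mm. 9–16) form the continuation — the 16-bar whole is a sentence.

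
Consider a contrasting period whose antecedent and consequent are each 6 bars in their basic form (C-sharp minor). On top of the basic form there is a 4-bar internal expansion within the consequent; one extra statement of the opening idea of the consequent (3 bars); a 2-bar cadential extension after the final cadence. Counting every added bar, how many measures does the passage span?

21 measures

Basic contrasting period: 6 + 6 = 12 bars.
12 (basic form) + 4 (internal expansion) + 3 (extra statement) + 2 (cadential extension) = 21.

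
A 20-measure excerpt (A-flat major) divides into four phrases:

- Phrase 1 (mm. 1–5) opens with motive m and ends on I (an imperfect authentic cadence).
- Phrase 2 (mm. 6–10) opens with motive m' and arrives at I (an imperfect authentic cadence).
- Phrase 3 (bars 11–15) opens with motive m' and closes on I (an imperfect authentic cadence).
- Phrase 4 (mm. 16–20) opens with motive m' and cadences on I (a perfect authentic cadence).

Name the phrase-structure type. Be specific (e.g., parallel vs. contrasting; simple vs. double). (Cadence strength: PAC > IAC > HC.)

parallel double period

Four phrases in two halves: the first half (mm. 1-10) ends with an imperfect authentic cadence, the second (mm. 11–20) with a perfect authentic cadence — a large antecedent–consequent pair, i.e. a double period.
Phrase 3 begins with the same material as phrase 1, making it parallel.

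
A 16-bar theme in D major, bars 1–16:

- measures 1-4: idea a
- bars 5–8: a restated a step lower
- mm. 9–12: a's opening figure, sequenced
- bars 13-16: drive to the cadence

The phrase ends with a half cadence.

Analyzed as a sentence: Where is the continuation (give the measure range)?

After the presentation (measures 1-8), the continuation covers the fragmentation through the cadence: measures 9-16.

measures 9–16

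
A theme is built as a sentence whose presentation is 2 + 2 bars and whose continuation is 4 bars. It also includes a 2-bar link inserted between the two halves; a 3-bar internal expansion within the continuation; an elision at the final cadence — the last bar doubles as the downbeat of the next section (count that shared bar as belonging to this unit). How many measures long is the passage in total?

13 measures

Basic sentence: 2 + 2 + 4 = 8 bars.
8 (basic form) + 2 (link) + 3 (internal expansion) = 13.
The elision shares a bar with the next section but does not change this unit's count.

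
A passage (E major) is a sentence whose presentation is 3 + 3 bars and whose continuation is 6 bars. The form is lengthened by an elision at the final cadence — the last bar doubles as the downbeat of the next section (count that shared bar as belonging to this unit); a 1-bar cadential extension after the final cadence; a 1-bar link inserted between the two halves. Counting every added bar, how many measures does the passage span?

14 measures

Basic sentence: 3 + 3 + 6 = 12 bars.
12 (basic form) + 1 (cadential extension) + 1 (link) = 14.
The elision shares a bar with the next section but does not change this unit's count.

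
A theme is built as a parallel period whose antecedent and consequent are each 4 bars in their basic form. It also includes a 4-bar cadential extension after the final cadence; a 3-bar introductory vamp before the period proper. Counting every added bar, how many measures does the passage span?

15 measures

Basic parallel period: 4 + 4 = 8 bars.
8 (basic form) + 4 (cadential extension) + 3 (introduction) = 15.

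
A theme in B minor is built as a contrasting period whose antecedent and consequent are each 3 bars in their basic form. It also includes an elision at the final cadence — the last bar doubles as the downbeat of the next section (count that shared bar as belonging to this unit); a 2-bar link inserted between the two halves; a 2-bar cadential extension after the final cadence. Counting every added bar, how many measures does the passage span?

Basic contrasting period: 3 + 3 = 6 bars.
6 (basic form) + 2 (link) + 2 (cadential extension) = 10.
The elision shares a bar with the next section but does not change this unit's count.

10 measures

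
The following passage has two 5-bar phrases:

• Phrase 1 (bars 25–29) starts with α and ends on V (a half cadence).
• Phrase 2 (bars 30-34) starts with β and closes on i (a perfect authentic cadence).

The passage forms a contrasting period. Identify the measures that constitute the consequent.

The antecedent is the phrase ending with the weaker cadence (half cadence, phrase 1) and the consequent the one ending more conclusively (perfect authentic cadence, phrase 2); the consequent is bars 30-34.

measures 30–34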